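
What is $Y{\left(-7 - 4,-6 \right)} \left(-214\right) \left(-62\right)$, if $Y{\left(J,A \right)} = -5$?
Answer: $-66340$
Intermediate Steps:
$Y{\left(-7 - 4,-6 \right)} \left(-214\right) \left(-62\right) = \left(-5\right) \left(-214\right) \left(-62\right) = 1070 \left(-62\right) = -66340$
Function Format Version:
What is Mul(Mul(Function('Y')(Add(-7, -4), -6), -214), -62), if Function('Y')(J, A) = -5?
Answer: -66340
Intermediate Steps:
Mul(Mul(Function('Y')(Add(-7, -4), -6), -214), -62) = Mul(Mul(-5, -214), -62) = Mul(1070, -62) = -66340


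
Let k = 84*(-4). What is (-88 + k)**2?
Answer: 179776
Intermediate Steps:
k = -336
(-88 + k)**2 = (-88 - 336)**2 = (-424)**2 = 179776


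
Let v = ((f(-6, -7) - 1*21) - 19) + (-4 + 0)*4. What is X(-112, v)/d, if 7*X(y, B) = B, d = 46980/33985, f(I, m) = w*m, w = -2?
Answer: -6797/1566 ≈ -4.3404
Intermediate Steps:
f(I, m) = -2*m
d = 9396/6797 (d = 46980*(1/33985) = 9396/6797 ≈ 1.3824)
v = -42 (v = ((-2*(-7) - 1*21) - 19) + (-4 + 0)*4 = ((14 - 21) - 19) - 4*4 = (-7 - 19) - 16 = -26 - 16 = -42)
X(y, B) = B/7
X(-112, v)/d = ((1/7)*(-42))/(9396/6797) = -6*6797/9396 = -6797/1566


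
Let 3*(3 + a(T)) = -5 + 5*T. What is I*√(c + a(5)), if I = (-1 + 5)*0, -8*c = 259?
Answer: 0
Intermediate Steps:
c = -259/8 (c = -⅛*259 = -259/8 ≈ -32.375)
a(T) = -14/3 + 5*T/3 (a(T) = -3 + (-5 + 5*T)/3 = -3 + (-5/3 + 5*T/3) = -14/3 + 5*T/3)
I = 0 (I = 4*0 = 0)
I*√(c + a(5)) = 0*√(-259/8 + (-14/3 + (5/3)*5)) = 0*√(-259/8 + (-14/3 + 25/3)) = 0*√(-259/8 + 11/3) = 0*√(-689/24) = 0*(I*√4134/12) = 0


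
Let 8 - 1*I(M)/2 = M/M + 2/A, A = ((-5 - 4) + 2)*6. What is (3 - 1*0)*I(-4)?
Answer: 296/7 ≈ 42.286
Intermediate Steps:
A = -42 (A = (-9 + 2)*6 = -7*6 = -42)
I(M) = 296/21 (I(M) = 16 - 2*(M/M + 2/(-42)) = 16 - 2*(1 + 2*(-1/42)) = 16 - 2*(1 - 1/21) = 16 - 2*20/21 = 16 - 40/21 = 296/21)
(3 - 1*0)*I(-4) = (3 - 1*0)*(296/21) = (3 + 0)*(296/21) = 3*(296/21) = 296/7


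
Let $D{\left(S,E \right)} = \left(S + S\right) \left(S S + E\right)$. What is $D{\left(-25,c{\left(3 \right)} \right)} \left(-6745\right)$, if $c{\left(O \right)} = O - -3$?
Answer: $212804750$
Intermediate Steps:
$c{\left(O \right)} = 3 + O$ ($c{\left(O \right)} = O + 3 = 3 + O$)
$D{\left(S,E \right)} = 2 S \left(E + S^{2}\right)$ ($D{\left(S,E \right)} = 2 S \left(S^{2} + E\right) = 2 S \left(E + S^{2}\right)$)
$D{\left(-25,c{\left(3 \right)} \right)} \left(-6745\right) = 2 \left(-25\right) \left(\left(3 + 3\right) + \left(-25\right)^{2}\right) \left(-6745\right) = 2 \left(-25\right) \left(6 + 625\right) \left(-6745\right) = 2 \left(-25\right) 631 \left(-6745\right) = \left(-31550\right) \left(-6745\right) = 212804750$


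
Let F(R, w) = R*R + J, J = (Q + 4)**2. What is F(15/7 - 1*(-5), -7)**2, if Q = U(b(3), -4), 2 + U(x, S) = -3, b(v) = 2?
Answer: 6497401/2401 ≈ 2706.1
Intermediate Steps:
U(x, S) = -5 (U(x, S) = -2 - 3 = -5)
Q = -5
J = 1 (J = (-5 + 4)**2 = (-1)**2 = 1)
F(R, w) = 1 + R**2 (F(R, w) = R*R + 1 = R**2 + 1 = 1 + R**2)
F(15/7 - 1*(-5), -7)**2 = (1 + (15/7 - 1*(-5))**2)**2 = (1 + (15*(1/7) + 5)**2)**2 = (1 + (15/7 + 5)**2)**2 = (1 + (50/7)**2)**2 = (1 + 2500/49)**2 = (2549/49)**2 = 6497401/2401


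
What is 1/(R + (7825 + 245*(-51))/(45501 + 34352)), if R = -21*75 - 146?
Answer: -79853/137431683 ≈ -0.00058104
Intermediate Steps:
R = -1721 (R = -1575 - 146 = -1721)
1/(R + (7825 + 245*(-51))/(45501 + 34352)) = 1/(-1721 + (7825 + 245*(-51))/(45501 + 34352)) = 1/(-1721 + (7825 - 12495)/79853) = 1/(-1721 - 4670*1/79853) = 1/(-1721 - 4670/79853) = 1/(-137431683/79853) = -79853/137431683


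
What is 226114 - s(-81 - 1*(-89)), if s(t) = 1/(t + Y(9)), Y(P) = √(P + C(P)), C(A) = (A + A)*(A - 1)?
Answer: 20124154/89 - 3*√17/89 ≈ 2.2611e+5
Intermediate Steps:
C(A) = 2*A*(-1 + A) (C(A) = (2*A)*(-1 + A) = 2*A*(-1 + A))
Y(P) = √(P + 2*P*(-1 + P))
s(t) = 1/(t + 3*√17) (s(t) = 1/(t + √(9*(-1 + 2*9))) = 1/(t + √(9*(-1 + 18))) = 1/(t + √(9*17)) = 1/(t + √153) = 1/(t + 3*√17))
226114 - s(-81 - 1*(-89)) = 226114 - 1/((-81 - 1*(-89)) + 3*√17) = 226114 - 1/((-81 + 89) + 3*√17) = 226114 - 1/(8 + 3*√17)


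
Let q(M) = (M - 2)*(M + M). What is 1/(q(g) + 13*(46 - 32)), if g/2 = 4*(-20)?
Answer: 1/52022 ≈ 1.9223e-5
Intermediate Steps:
g = -160 (g = 2*(4*(-20)) = 2*(-80) = -160)
q(M) = 2*M*(-2 + M) (q(M) = (-2 + M)*(2*M) = 2*M*(-2 + M))
1/(q(g) + 13*(46 - 32)) = 1/(2*(-160)*(-2 - 160) + 13*(46 - 32)) = 1/(2*(-160)*(-162) + 13*14) = 1/(51840 + 182) = 1/52022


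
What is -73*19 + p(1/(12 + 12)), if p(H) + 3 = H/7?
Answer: -233519/168 ≈ -1390.0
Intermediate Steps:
p(H) = -3 + H/7
-73*19 + p(1/(12 + 12)) = -73*19 + (-3 + 1/(7*(12 + 12))) = -1387 + (-3 + (⅐)/24) = -1387 + (-3 + (⅐)*(1/24)) = -1387 + (-3 + 1/168) = -1387 - 503/168 = -233519/168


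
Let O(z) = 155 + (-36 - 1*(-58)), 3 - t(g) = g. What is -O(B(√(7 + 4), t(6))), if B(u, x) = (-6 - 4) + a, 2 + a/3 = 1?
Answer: -177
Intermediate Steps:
t(g) = 3 - g
a = -3 (a = -6 + 3*1 = -6 + 3 = -3)
B(u, x) = -13 (B(u, x) = (-6 - 4) - 3 = -10 - 3 = -13)
O(z) = 177 (O(z) = 155 + (-36 + 58) = 155 + 22 = 177)
-O(B(√(7 + 4), t(6))) = -1*177 = -177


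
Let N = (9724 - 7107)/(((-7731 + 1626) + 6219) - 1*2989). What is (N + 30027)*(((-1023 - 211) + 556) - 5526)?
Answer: -535560349632/2875 ≈ -1.8628e+8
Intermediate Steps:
N = -2617/2875 (N = 2617/((-6105 + 6219) - 2989) = 2617/(114 - 2989) = 2617/(-2875) = 2617*(-1/2875) = -2617/2875 ≈ -0.91026)
(N + 30027)*(((-1023 - 211) + 556) - 5526) = (-2617/2875 + 30027)*(((-1023 - 211) + 556) - 5526) = 86325008*((-1234 + 556) - 5526)/2875 = 86325008*(-678 - 5526)/2875 = (86325008/2875)*(-6204) = -535560349632/2875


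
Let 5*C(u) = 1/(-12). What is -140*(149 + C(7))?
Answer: -62573/3 ≈ -20858.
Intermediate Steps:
C(u) = -1/60 (C(u) = (⅕)/(-12) = (⅕)*(-1/12) = -1/60)
-140*(149 + C(7)) = -140*(149 - 1/60) = -140*8939/60 = -62573/3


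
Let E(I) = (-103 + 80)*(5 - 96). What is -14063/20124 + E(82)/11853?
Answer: -13841023/26503308 ≈ -0.52224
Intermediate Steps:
E(I) = 2093 (E(I) = -23*(-91) = 2093)
-14063/20124 + E(82)/11853 = -14063/20124 + 2093/11853 = -13841023/26503308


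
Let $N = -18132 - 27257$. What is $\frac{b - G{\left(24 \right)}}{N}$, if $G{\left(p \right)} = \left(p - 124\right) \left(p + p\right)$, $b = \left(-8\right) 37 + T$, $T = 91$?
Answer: $- \frac{4595}{45389} \approx -0.10124$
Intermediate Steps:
$N = -45389$
$b = -205$ ($b = \left(-8\right) 37 + 91 = -296 + 91 = -205$)
$G{\left(p \right)} = 2 p \left(-124 + p\right)$ ($G{\left(p \right)} = \left(-124 + p\right) 2 p = 2 p \left(-124 + p\right)$)
$\frac{b - G{\left(24 \right)}}{N} = \frac{-205 - 2 \cdot 24 \left(-124 + 24\right)}{-45389} = \left(-205 - 2 \cdot 24 \left(-100\right)\right) \left(- \frac{1}{45389}\right) = \left(-205 - -4800\right) \left(- \frac{1}{45389}\right) = \left(-205 + 4800\right) \left(- \frac{1}{45389}\right) = 4595 \left(- \frac{1}{45389}\right) = - \frac{4595}{45389}$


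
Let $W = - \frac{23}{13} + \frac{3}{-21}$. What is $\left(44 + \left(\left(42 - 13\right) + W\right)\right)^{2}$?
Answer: $\frac{41847961}{8281} \approx 5053.5$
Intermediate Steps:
$W = - \frac{174}{91}$ ($W = \left(-23\right) \frac{1}{13} + 3 \left(- \frac{1}{21}\right) = - \frac{23}{13} - \frac{1}{7} = - \frac{174}{91} \approx -1.9121$)
$\left(44 + \left(\left(42 - 13\right) + W\right)\right)^{2} = \left(44 + \left(\left(42 - 13\right) - \frac{174}{91}\right)\right)^{2} = \left(44 + \left(29 - \frac{174}{91}\right)\right)^{2} = \left(44 + \frac{2465}{91}\right)^{2} = \left(\frac{6469}{91}\right)^{2} = \frac{41847961}{8281}$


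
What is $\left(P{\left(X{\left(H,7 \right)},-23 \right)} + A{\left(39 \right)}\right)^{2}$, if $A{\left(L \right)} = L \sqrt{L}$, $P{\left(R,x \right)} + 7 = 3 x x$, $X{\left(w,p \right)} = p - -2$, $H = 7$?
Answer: $2555719 + 123240 \sqrt{39} \approx 3.3254 \cdot 10^{6}$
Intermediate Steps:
$X{\left(w,p \right)} = 2 + p$ ($X{\left(w,p \right)} = p + 2 = 2 + p$)
$P{\left(R,x \right)} = -7 + 3 x^{2}$ ($P{\left(R,x \right)} = -7 + 3 x x = -7 + 3 x^{2}$)
$A{\left(L \right)} = L^{\frac{3}{2}}$
$\left(P{\left(X{\left(H,7 \right)},-23 \right)} + A{\left(39 \right)}\right)^{2} = \left(\left(-7 + 3 \left(-23\right)^{2}\right) + 39^{\frac{3}{2}}\right)^{2} = \left(\left(-7 + 3 \cdot 529\right) + 39 \sqrt{39}\right)^{2} = \left(\left(-7 + 1587\right) + 39 \sqrt{39}\right)^{2} = \left(1580 + 39 \sqrt{39}\right)^{2}$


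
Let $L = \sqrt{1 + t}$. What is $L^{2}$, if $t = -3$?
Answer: $-2$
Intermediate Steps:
$L = i \sqrt{2}$ ($L = \sqrt{1 - 3} = \sqrt{-2} = i \sqrt{2} \approx 1.4142 i$)
$L^{2} = \left(i \sqrt{2}\right)^{2} = -2$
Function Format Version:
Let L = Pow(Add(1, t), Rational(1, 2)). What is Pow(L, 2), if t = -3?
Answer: -2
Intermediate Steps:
L = Mul(I, Pow(2, Rational(1, 2))) (L = Pow(Add(1, -3), Rational(1, 2)) = Pow(-2, Rational(1, 2)) = Mul(I, Pow(2, Rational(1, 2))) ≈ Mul(1.4142, I))
Pow(L, 2) = Pow(Mul(I, Pow(2, Rational(1, 2))), 2) = -2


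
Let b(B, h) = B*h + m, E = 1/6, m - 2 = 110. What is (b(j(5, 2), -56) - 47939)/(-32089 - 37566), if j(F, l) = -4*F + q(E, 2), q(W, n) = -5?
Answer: 46427/69655 ≈ 0.66653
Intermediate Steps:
m = 112 (m = 2 + 110 = 112)
E = ⅙ ≈ 0.16667
j(F, l) = -5 - 4*F (j(F, l) = -4*F - 5 = -5 - 4*F)
b(B, h) = 112 + B*h (b(B, h) = B*h + 112 = 112 + B*h)
(b(j(5, 2), -56) - 47939)/(-32089 - 37566) = ((112 + (-5 - 4*5)*(-56)) - 47939)/(-32089 - 37566) = ((112 + (-5 - 20)*(-56)) - 47939)/(-69655) = ((112 - 25*(-56)) - 47939)*(-1/69655) = ((112 + 1400) - 47939)*(-1/69655) = (1512 - 47939)*(-1/69655) = -46427*(-1/69655) = 46427/69655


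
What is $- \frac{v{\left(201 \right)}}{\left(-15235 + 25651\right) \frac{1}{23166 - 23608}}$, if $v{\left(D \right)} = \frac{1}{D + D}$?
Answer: $\frac{221}{2093616} \approx 0.00010556$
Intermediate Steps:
$v{\left(D \right)} = \frac{1}{2 D}$
$- \frac{v{\left(201 \right)}}{\left(-15235 + 25651\right) \frac{1}{23166 - 23608}} = - \frac{\frac{1}{2} \cdot \frac{1}{201}}{\left(-15235 + 25651\right) \frac{1}{23166 - 23608}} = - \frac{\frac{1}{2} \cdot \frac{1}{201}}{10416 \frac{1}{-442}} = - \frac{1}{402 \cdot 10416 \left(- \frac{1}{442}\right)} = - \frac{1}{402 \left(- \frac{5208}{221}\right)} = - \frac{-221}{402 \cdot 5208} = \left(-1\right) \left(- \frac{221}{2093616}\right) = \frac{221}{2093616}$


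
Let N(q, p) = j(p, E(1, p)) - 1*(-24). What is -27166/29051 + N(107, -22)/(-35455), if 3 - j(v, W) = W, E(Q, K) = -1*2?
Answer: -964013009/1030003205 ≈ -0.93593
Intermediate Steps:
E(Q, K) = -2
j(v, W) = 3 - W
N(q, p) = 29 (N(q, p) = (3 - 1*(-2)) - 1*(-24) = (3 + 2) + 24 = 5 + 24 = 29)
-27166/29051 + N(107, -22)/(-35455) = -27166/29051 + 29/(-35455) = -27166*1/29051 + 29*(-1/35455) = -27166/29051 - 29/35455 = -964013009/1030003205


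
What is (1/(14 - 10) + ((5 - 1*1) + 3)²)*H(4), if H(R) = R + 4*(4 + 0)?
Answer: 985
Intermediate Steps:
H(R) = 16 + R (H(R) = R + 4*4 = R + 16 = 16 + R)
(1/(14 - 10) + ((5 - 1*1) + 3)²)*H(4) = (1/(14 - 10) + ((5 - 1*1) + 3)²)*(16 + 4) = (1/4 + ((5 - 1) + 3)²)*20 = (¼ + (4 + 3)²)*20 = (¼ + 7²)*20 = (¼ + 49)*20 = (197/4)*20 = 985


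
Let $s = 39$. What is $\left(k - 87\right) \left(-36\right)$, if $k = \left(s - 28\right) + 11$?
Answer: $2340$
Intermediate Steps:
$k = 22$ ($k = \left(39 - 28\right) + 11 = 11 + 11 = 22$)
$\left(k - 87\right) \left(-36\right) = \left(22 - 87\right) \left(-36\right) = \left(-65\right) \left(-36\right) = 2340$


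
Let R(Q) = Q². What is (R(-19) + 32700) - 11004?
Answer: 22057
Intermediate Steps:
(R(-19) + 32700) - 11004 = ((-19)² + 32700) - 11004 = (361 + 32700) - 11004 = 33061 - 11004 = 22057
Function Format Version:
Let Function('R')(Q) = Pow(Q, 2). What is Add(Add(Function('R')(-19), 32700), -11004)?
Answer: 22057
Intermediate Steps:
Add(Add(Function('R')(-19), 32700), -11004) = Add(Add(Pow(-19, 2), 32700), -11004) = Add(Add(361, 32700), -11004) = Add(33061, -11004) = 22057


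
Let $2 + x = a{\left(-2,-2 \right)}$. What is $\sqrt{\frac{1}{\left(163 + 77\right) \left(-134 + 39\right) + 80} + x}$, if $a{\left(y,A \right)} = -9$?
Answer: $\frac{3 i \sqrt{9857995}}{2840} \approx 3.3166 i$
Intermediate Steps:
$x = -11$ ($x = -2 - 9 = -11$)
$\sqrt{\frac{1}{\left(163 + 77\right) \left(-134 + 39\right) + 80} + x} = \sqrt{\frac{1}{\left(163 + 77\right) \left(-134 + 39\right) + 80} - 11} = \sqrt{\frac{1}{240 \left(-95\right) + 80} - 11} = \sqrt{\frac{1}{-22800 + 80} - 11} = \sqrt{\frac{1}{-22720} - 11} = \sqrt{- \frac{1}{22720} - 11} = \sqrt{- \frac{249921}{22720}} = \frac{3 i \sqrt{9857995}}{2840}$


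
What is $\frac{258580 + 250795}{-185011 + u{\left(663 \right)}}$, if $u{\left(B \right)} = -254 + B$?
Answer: $- \frac{509375}{184602} \approx -2.7593$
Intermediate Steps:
$\frac{258580 + 250795}{-185011 + u{\left(663 \right)}} = \frac{258580 + 250795}{-185011 + \left(-254 + 663\right)} = \frac{509375}{-185011 + 409} = \frac{509375}{-184602} = 509375 \left(- \frac{1}{184602}\right) = - \frac{509375}{184602}$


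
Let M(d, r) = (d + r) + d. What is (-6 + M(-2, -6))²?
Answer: 256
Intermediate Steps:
M(d, r) = r + 2*d
(-6 + M(-2, -6))² = (-6 + (-6 + 2*(-2)))² = (-6 + (-6 - 4))² = (-6 - 10)² = (-16)² = 256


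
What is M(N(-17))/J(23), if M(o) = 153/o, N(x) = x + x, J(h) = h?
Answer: -9/46 ≈ -0.19565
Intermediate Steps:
N(x) = 2*x
M(N(-17))/J(23) = (153/((2*(-17))))/23 = (153/(-34))*(1/23) = (153*(-1/34))*(1/23) = -9/2*1/23 = -9/46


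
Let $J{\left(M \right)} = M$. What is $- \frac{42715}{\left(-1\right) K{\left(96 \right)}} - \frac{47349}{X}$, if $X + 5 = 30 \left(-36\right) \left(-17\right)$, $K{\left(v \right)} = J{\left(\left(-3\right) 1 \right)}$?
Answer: $- \frac{784175872}{55065} \approx -14241.0$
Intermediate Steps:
$K{\left(v \right)} = -3$ ($K{\left(v \right)} = \left(-3\right) 1 = -3$)
$X = 18355$ ($X = -5 + 30 \left(-36\right) \left(-17\right) = -5 - -18360 = -5 + 18360 = 18355$)
$- \frac{42715}{\left(-1\right) K{\left(96 \right)}} - \frac{47349}{X} = - \frac{42715}{\left(-1\right) \left(-3\right)} - \frac{47349}{18355} = - \frac{42715}{3} - \frac{47349}{18355} = - \frac{784175872}{55065}$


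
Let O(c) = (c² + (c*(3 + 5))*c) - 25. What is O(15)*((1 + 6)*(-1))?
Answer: -14000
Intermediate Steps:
O(c) = -25 + 9*c² (O(c) = (c² + (c*8)*c) - 25 = (c² + (8*c)*c) - 25 = (c² + 8*c²) - 25 = 9*c² - 25 = -25 + 9*c²)
O(15)*((1 + 6)*(-1)) = (-25 + 9*15²)*((1 + 6)*(-1)) = (-25 + 9*225)*(7*(-1)) = (-25 + 2025)*(-7) = 2000*(-7) = -14000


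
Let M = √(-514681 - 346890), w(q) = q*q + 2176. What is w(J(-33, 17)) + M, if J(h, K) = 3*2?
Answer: 2212 + I*√861571 ≈ 2212.0 + 928.21*I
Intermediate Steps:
J(h, K) = 6
w(q) = 2176 + q² (w(q) = q² + 2176 = 2176 + q²)
M = I*√861571 (M = √(-861571) = I*√861571 ≈ 928.21*I)
w(J(-33, 17)) + M = (2176 + 6²) + I*√861571 = (2176 + 36) + I*√861571 = 2212 + I*√861571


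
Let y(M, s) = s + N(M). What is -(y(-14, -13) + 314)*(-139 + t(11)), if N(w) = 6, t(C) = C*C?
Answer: 5526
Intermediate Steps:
t(C) = C²
y(M, s) = 6 + s (y(M, s) = s + 6 = 6 + s)
-(y(-14, -13) + 314)*(-139 + t(11)) = -((6 - 13) + 314)*(-139 + 11²) = -(-7 + 314)*(-139 + 121) = -307*(-18) = -1*(-5526) = 5526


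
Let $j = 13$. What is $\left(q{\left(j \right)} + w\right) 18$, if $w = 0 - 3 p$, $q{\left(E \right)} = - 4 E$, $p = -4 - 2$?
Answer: $-612$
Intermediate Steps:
$p = -6$
$q{\left(E \right)} = - 4 E$
$w = 18$ ($w = 0 - -18 = 0 + 18 = 18$)
$\left(q{\left(j \right)} + w\right) 18 = \left(\left(-4\right) 13 + 18\right) 18 = \left(-52 + 18\right) 18 = \left(-34\right) 18 = -612$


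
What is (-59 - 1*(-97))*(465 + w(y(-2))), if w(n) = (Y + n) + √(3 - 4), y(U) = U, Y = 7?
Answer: 17860 + 38*I ≈ 17860.0 + 38.0*I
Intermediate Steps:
w(n) = 7 + I + n (w(n) = (7 + n) + √(3 - 4) = (7 + n) + √(-1) = (7 + n) + I = 7 + I + n)
(-59 - 1*(-97))*(465 + w(y(-2))) = (-59 - 1*(-97))*(465 + (7 + I - 2)) = (-59 + 97)*(465 + (5 + I)) = 38*(470 + I) = 17860 + 38*I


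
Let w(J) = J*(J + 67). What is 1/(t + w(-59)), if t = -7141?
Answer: -1/7613 ≈ -0.00013135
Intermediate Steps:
w(J) = J*(67 + J)
1/(t + w(-59)) = 1/(-7141 - 59*(67 - 59)) = 1/(-7141 - 59*8) = 1/(-7141 - 472) = 1/(-7613) = -1/7613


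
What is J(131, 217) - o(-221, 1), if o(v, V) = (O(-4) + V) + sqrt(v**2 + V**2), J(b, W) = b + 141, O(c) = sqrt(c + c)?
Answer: 271 - sqrt(48842) - 2*I*sqrt(2) ≈ 49.998 - 2.8284*I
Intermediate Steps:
O(c) = sqrt(2)*sqrt(c) (O(c) = sqrt(2*c) = sqrt(2)*sqrt(c))
J(b, W) = 141 + b
o(v, V) = V + sqrt(V**2 + v**2) + 2*I*sqrt(2) (o(v, V) = (sqrt(2)*sqrt(-4) + V) + sqrt(v**2 + V**2) = (sqrt(2)*(2*I) + V) + sqrt(V**2 + v**2) = (2*I*sqrt(2) + V) + sqrt(V**2 + v**2) = (V + 2*I*sqrt(2)) + sqrt(V**2 + v**2) = V + sqrt(V**2 + v**2) + 2*I*sqrt(2))
J(131, 217) - o(-221, 1) = (141 + 131) - (1 + sqrt(1**2 + (-221)**2) + 2*I*sqrt(2)) = 272 - (1 + sqrt(1 + 48841) + 2*I*sqrt(2)) = 272 - (1 + sqrt(48842) + 2*I*sqrt(2)) = 272 + (-1 - sqrt(48842) - 2*I*sqrt(2)) = 271 - sqrt(48842) - 2*I*sqrt(2)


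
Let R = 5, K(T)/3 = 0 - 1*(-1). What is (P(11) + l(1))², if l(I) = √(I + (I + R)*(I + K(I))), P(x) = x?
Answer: 256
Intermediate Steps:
K(T) = 3 (K(T) = 3*(0 - 1*(-1)) = 3*(0 + 1) = 3*1 = 3)
l(I) = √(I + (3 + I)*(5 + I)) (l(I) = √(I + (I + 5)*(I + 3)) = √(I + (5 + I)*(3 + I)) = √(I + (3 + I)*(5 + I)))
(P(11) + l(1))² = (11 + √(15 + 1² + 9*1))² = (11 + √(15 + 1 + 9))² = (11 + √25)² = (11 + 5)² = 16² = 256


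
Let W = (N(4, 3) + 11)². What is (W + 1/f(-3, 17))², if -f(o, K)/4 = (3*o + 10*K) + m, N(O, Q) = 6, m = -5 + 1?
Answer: 32938983081/394384 ≈ 83520.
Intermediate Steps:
m = -4
W = 289 (W = (6 + 11)² = 17² = 289)
f(o, K) = 16 - 40*K - 12*o (f(o, K) = -4*((3*o + 10*K) - 4) = -4*(-4 + 3*o + 10*K) = 16 - 40*K - 12*o)
(W + 1/f(-3, 17))² = (289 + 1/(16 - 40*17 - 12*(-3)))² = (289 + 1/(16 - 680 + 36))² = (289 + 1/(-628))² = (289 - 1/628)² = (181491/628)² = 32938983081/394384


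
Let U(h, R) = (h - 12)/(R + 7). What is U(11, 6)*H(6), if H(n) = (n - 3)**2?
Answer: -9/13 ≈ -0.69231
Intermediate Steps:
H(n) = (-3 + n)**2
U(h, R) = (-12 + h)/(7 + R)
U(11, 6)*H(6) = ((-12 + 11)/(7 + 6))*(-3 + 6)**2 = (-1/13)*3**2 = ((1/13)*(-1))*9 = -1/13*9 = -9/13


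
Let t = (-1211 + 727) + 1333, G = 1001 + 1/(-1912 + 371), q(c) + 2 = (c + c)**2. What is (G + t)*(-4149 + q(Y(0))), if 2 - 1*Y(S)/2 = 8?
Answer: -10191785175/1541 ≈ -6.6137e+6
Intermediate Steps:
Y(S) = -12 (Y(S) = 4 - 2*8 = 4 - 16 = -12)
q(c) = -2 + 4*c**2 (q(c) = -2 + (c + c)**2 = -2 + (2*c)**2 = -2 + 4*c**2)
G = 1542540/1541 (G = 1001 + 1/(-1541) = 1001 - 1/1541 = 1542540/1541 ≈ 1001.0)
t = 849 (t = -484 + 1333 = 849)
(G + t)*(-4149 + q(Y(0))) = (1542540/1541 + 849)*(-4149 + (-2 + 4*(-12)**2)) = 2850849*(-4149 + (-2 + 4*144))/1541 = 2850849*(-4149 + (-2 + 576))/1541 = 2850849*(-4149 + 574)/1541 = (2850849/1541)*(-3575) = -10191785175/1541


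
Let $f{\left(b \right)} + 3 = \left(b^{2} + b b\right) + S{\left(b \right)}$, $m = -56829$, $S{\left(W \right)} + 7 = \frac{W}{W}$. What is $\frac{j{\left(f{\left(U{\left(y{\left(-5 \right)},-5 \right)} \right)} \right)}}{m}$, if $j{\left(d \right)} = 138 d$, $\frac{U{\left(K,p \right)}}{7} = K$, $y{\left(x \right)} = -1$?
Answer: $- \frac{4094}{18943} \approx -0.21612$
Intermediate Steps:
$S{\left(W \right)} = -6$ ($S{\left(W \right)} = -7 + \frac{W}{W} = -7 + 1 = -6$)
$U{\left(K,p \right)} = 7 K$
$f{\left(b \right)} = -9 + 2 b^{2}$ ($f{\left(b \right)} = -3 - \left(6 - b^{2} - b b\right) = -3 + \left(\left(b^{2} + b^{2}\right) - 6\right) = -3 + \left(2 b^{2} - 6\right) = -3 + \left(-6 + 2 b^{2}\right) = -9 + 2 b^{2}$)
$\frac{j{\left(f{\left(U{\left(y{\left(-5 \right)},-5 \right)} \right)} \right)}}{m} = \frac{138 \left(-9 + 2 \left(7 \left(-1\right)\right)^{2}\right)}{-56829} = 138 \left(-9 + 2 \left(-7\right)^{2}\right) \left(- \frac{1}{56829}\right) = 138 \left(-9 + 2 \cdot 49\right) \left(- \frac{1}{56829}\right) = 138 \left(-9 + 98\right) \left(- \frac{1}{56829}\right) = 138 \cdot 89 \left(- \frac{1}{56829}\right) = 12282 \left(- \frac{1}{56829}\right) = - \frac{4094}{18943}$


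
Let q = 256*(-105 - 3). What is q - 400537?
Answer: -428185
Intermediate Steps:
q = -27648 (q = 256*(-108) = -27648)
q - 400537 = -27648 - 400537 = -428185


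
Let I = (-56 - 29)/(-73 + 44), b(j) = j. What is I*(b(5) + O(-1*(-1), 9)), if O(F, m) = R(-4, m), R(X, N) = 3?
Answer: 680/29 ≈ 23.448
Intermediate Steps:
O(F, m) = 3
I = 85/29 (I = -85/(-29) = -85*(-1/29) = 85/29 ≈ 2.9310)
I*(b(5) + O(-1*(-1), 9)) = 85*(5 + 3)/29 = (85/29)*8 = 680/29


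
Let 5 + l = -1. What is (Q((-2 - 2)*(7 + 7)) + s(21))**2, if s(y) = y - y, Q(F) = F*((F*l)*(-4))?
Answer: 5664669696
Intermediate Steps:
l = -6 (l = -5 - 1 = -6)
Q(F) = 24*F**2 (Q(F) = F*((F*(-6))*(-4)) = F*(-6*F*(-4)) = F*(24*F) = 24*F**2)
s(y) = 0
(Q((-2 - 2)*(7 + 7)) + s(21))**2 = (24*((-2 - 2)*(7 + 7))**2 + 0)**2 = (24*(-4*14)**2 + 0)**2 = (24*(-56)**2 + 0)**2 = (24*3136 + 0)**2 = (75264 + 0)**2 = 75264**2 = 5664669696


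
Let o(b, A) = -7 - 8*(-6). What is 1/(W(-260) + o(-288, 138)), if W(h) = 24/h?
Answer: 65/2659 ≈ 0.024445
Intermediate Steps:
o(b, A) = 41 (o(b, A) = -7 + 48 = 41)
1/(W(-260) + o(-288, 138)) = 1/(24/(-260) + 41) = 1/(24*(-1/260) + 41) = 1/(-6/65 + 41) = 1/(2659/65) = 65/2659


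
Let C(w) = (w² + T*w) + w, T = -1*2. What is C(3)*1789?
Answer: 10734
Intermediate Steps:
T = -2
C(w) = w² - w (C(w) = (w² - 2*w) + w = w² - w)
C(3)*1789 = (3*(-1 + 3))*1789 = (3*2)*1789 = 6*1789 = 10734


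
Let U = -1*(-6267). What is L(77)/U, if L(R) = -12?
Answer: -4/2089 ≈ -0.0019148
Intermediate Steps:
U = 6267
L(77)/U = -12/6267 = -12*1/6267 = -4/2089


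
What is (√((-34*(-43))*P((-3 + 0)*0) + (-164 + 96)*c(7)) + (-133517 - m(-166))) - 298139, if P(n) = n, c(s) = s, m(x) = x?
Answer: -431490 + 2*I*√119 ≈ -4.3149e+5 + 21.817*I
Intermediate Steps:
(√((-34*(-43))*P((-3 + 0)*0) + (-164 + 96)*c(7)) + (-133517 - m(-166))) - 298139 = (√((-34*(-43))*((-3 + 0)*0) + (-164 + 96)*7) + (-133517 - 1*(-166))) - 298139 = (√(1462*(-3*0) - 68*7) + (-133517 + 166)) - 298139 = (√(1462*0 - 476) - 133351) - 298139 = (√(0 - 476) - 133351) - 298139 = (√(-476) - 133351) - 298139 = (2*I*√119 - 133351) - 298139 = (-133351 + 2*I*√119) - 298139 = -431490 + 2*I*√119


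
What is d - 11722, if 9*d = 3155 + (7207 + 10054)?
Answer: -85082/9 ≈ -9453.6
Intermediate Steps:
d = 20416/9 (d = (3155 + (7207 + 10054))/9 = (3155 + 17261)/9 = (⅑)*20416 = 20416/9 ≈ 2268.4)
d - 11722 = 20416/9 - 11722 = -85082/9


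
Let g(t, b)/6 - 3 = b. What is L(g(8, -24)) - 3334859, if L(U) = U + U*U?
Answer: -3319109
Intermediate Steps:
g(t, b) = 18 + 6*b
L(U) = U + U²
L(g(8, -24)) - 3334859 = (18 + 6*(-24))*(1 + (18 + 6*(-24))) - 3334859 = (18 - 144)*(1 + (18 - 144)) - 3334859 = -126*(1 - 126) - 3334859 = -126*(-125) - 3334859 = 15750 - 3334859 = -3319109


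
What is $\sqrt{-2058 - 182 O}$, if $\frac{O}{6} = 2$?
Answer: $i \sqrt{4242} \approx 65.131 i$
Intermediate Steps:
$O = 12$ ($O = 6 \cdot 2 = 12$)
$\sqrt{-2058 - 182 O} = \sqrt{-2058 - 2184} = \sqrt{-4242} = i \sqrt{4242}$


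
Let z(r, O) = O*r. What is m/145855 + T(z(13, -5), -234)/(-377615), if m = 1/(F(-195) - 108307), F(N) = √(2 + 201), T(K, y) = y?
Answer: 80071907716011083/129215198807467719590 - √203/1710938373839330 ≈ 0.00061968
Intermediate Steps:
F(N) = √203
m = 1/(-108307 + √203) (m = 1/(√203 - 108307) = 1/(-108307 + √203) ≈ -9.2342e-6)
m/145855 + T(z(13, -5), -234)/(-377615) = (-108307/11730406046 - √203/11730406046)/145855 - 234/(-377615) = (-108307/11730406046 - √203/11730406046)*(1/145855) - 234*(-1/377615) = (-108307/1710938373839330 - √203/1710938373839330) + 234/377615 = 80071907716011083/129215198807467719590 - √203/1710938373839330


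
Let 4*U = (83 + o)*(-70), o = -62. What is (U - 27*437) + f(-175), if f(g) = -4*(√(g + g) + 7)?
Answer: -24389/2 - 20*I*√14 ≈ -12195.0 - 74.833*I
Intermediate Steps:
U = -735/2 (U = ((83 - 62)*(-70))/4 = (21*(-70))/4 = (¼)*(-1470) = -735/2 ≈ -367.50)
f(g) = -28 - 4*√2*√g (f(g) = -4*(√(2*g) + 7) = -4*(√2*√g + 7) = -4*(7 + √2*√g) = -28 - 4*√2*√g)
(U - 27*437) + f(-175) = (-735/2 - 27*437) + (-28 - 4*√2*√(-175)) = (-735/2 - 11799) + (-28 - 4*√2*5*I*√7) = -24333/2 + (-28 - 20*I*√14) = -24389/2 - 20*I*√14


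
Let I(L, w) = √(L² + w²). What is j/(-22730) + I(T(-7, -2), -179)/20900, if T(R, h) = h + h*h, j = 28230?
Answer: -2823/2273 + √32045/20900 ≈ -1.2334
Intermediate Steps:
T(R, h) = h + h²
j/(-22730) + I(T(-7, -2), -179)/20900 = 28230/(-22730) + √((-2*(1 - 2))² + (-179)²)/20900 = 28230*(-1/22730) + √((-2*(-1))² + 32041)*(1/20900) = -2823/2273 + √(2² + 32041)*(1/20900) = -2823/2273 + √(4 + 32041)*(1/20900) = -2823/2273 + √32045*(1/20900) = -2823/2273 + √32045/20900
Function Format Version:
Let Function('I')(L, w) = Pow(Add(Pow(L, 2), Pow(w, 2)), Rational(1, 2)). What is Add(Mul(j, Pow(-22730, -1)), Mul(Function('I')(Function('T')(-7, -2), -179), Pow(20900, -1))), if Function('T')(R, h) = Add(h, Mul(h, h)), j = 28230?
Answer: Add(Rational(-2823, 2273), Mul(Rational(1, 20900), Pow(32045, Rational(1, 2)))) ≈ -1.2334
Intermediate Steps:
Function('T')(R, h) = Add(h, Pow(h, 2))
Add(Mul(j, Pow(-22730, -1)), Mul(Function('I')(Function('T')(-7, -2), -179), Pow(20900, -1))) = Add(Mul(28230, Pow(-22730, -1)), Mul(Pow(Add(Pow(Mul(-2, Add(1, -2)), 2), Pow(-179, 2)), Rational(1, 2)), Pow(20900, -1))) = Add(Mul(28230, Rational(-1, 22730)), Mul(Pow(Add(Pow(Mul(-2, -1), 2), 32041), Rational(1, 2)), Rational(1, 20900))) = Add(Rational(-2823, 2273), Mul(Pow(Add(Pow(2, 2), 32041), Rational(1, 2)), Rational(1, 20900))) = Add(Rational(-2823, 2273), Mul(Pow(Add(4, 32041), Rational(1, 2)), Rational(1, 20900))) = Add(Rational(-2823, 2273), Mul(Pow(32045, Rational(1, 2)), Rational(1, 20900))) = Add(Rational(-2823, 2273), Mul(Rational(1, 20900), Pow(32045, Rational(1, 2))))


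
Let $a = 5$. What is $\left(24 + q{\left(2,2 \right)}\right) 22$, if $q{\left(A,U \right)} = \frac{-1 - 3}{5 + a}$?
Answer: $\frac{2596}{5} \approx 519.2$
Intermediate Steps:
$q{\left(A,U \right)} = - \frac{2}{5}$ ($q{\left(A,U \right)} = \frac{-1 - 3}{5 + 5} = - \frac{4}{10} = \left(-4\right) \frac{1}{10} = - \frac{2}{5}$)
$\left(24 + q{\left(2,2 \right)}\right) 22 = \left(24 - \frac{2}{5}\right) 22 = \frac{118}{5} \cdot 22 = \frac{2596}{5}$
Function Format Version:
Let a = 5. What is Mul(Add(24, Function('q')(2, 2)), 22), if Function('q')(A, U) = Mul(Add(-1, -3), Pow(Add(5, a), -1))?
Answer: Rational(2596, 5) ≈ 519.20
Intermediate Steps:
Function('q')(A, U) = Rational(-2, 5) (Function('q')(A, U) = Mul(Add(-1, -3), Pow(Add(5, 5), -1)) = Mul(-4, Pow(10, -1)) = Mul(-4, Rational(1, 10)) = Rational(-2, 5))
Mul(Add(24, Function('q')(2, 2)), 22) = Mul(Add(24, Rational(-2, 5)), 22) = Mul(Rational(118, 5), 22) = Rational(2596, 5)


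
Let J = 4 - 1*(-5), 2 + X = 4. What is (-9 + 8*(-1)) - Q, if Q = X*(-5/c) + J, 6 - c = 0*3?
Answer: -73/3 ≈ -24.333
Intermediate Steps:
c = 6 (c = 6 - 0*3 = 6 - 1*0 = 6 + 0 = 6)
X = 2 (X = -2 + 4 = 2)
J = 9 (J = 4 + 5 = 9)
Q = 22/3 (Q = 2*(-5/6) + 9 = 2*(-5*⅙) + 9 = 2*(-⅚) + 9 = -5/3 + 9 = 22/3 ≈ 7.3333)
(-9 + 8*(-1)) - Q = (-9 + 8*(-1)) - 1*22/3 = (-9 - 8) - 22/3 = -17 - 22/3 = -73/3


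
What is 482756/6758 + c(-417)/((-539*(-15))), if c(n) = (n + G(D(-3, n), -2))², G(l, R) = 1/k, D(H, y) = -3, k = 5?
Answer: 63463714474/682980375 ≈ 92.922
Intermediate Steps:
G(l, R) = ⅕ (G(l, R) = 1/5 = ⅕)
c(n) = (⅕ + n)² (c(n) = (n + ⅕)² = (⅕ + n)²)
482756/6758 + c(-417)/((-539*(-15))) = 482756/6758 + ((1 + 5*(-417))²/25)/((-539*(-15))) = 482756*(1/6758) + ((1 - 2085)²/25)/8085 = 241378/3379 + ((1/25)*(-2084)²)*(1/8085) = 241378/3379 + ((1/25)*4343056)*(1/8085) = 241378/3379 + (4343056/25)*(1/8085) = 241378/3379 + 4343056/202125 = 63463714474/682980375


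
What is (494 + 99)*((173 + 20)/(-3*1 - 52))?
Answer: -114449/55 ≈ -2080.9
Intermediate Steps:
(494 + 99)*((173 + 20)/(-3*1 - 52)) = 593*(193/(-3 - 52)) = 593*(193/(-55)) = 593*(193*(-1/55)) = 593*(-193/55) = -114449/55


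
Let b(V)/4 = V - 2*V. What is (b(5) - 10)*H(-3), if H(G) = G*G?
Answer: -270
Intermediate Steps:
H(G) = G²
b(V) = -4*V (b(V) = 4*(V - 2*V) = 4*(-V) = -4*V)
(b(5) - 10)*H(-3) = (-4*5 - 10)*(-3)² = (-20 - 10)*9 = -30*9 = -270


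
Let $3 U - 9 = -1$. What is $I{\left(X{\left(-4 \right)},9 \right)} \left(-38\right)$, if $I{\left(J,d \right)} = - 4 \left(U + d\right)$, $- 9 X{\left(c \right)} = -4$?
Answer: $\frac{5320}{3} \approx 1773.3$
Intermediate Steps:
$U = \frac{8}{3}$ ($U = 3 + \frac{1}{3} \left(-1\right) = 3 - \frac{1}{3} = \frac{8}{3} \approx 2.6667$)
$X{\left(c \right)} = \frac{4}{9}$ ($X{\left(c \right)} = \left(- \frac{1}{9}\right) \left(-4\right) = \frac{4}{9}$)
$I{\left(J,d \right)} = - \frac{32}{3} - 4 d$ ($I{\left(J,d \right)} = - 4 \left(\frac{8}{3} + d\right) = - \frac{32}{3} - 4 d$)
$I{\left(X{\left(-4 \right)},9 \right)} \left(-38\right) = \left(- \frac{32}{3} - 36\right) \left(-38\right) = \left(- \frac{140}{3}\right) \left(-38\right) = \frac{5320}{3}$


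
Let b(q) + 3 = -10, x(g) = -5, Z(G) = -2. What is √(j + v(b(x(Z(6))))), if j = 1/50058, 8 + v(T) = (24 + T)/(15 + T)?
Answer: 2*I*√4833687/2781 ≈ 1.5811*I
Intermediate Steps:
b(q) = -13 (b(q) = -3 - 10 = -13)
v(T) = -8 + (24 + T)/(15 + T)
j = 1/50058 ≈ 1.9977e-5
√(j + v(b(x(Z(6))))) = √(1/50058 + (-96 - 7*(-13))/(15 - 13)) = √(1/50058 + (-96 + 91)/2) = √(1/50058 + (½)*(-5)) = √(1/50058 - 5/2) = √(-62572/25029) = 2*I*√4833687/2781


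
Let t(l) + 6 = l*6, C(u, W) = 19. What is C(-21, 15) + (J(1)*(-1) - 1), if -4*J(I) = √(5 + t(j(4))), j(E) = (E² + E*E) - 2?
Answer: 18 + √179/4 ≈ 21.345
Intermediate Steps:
j(E) = -2 + 2*E² (j(E) = (E² + E²) - 2 = 2*E² - 2 = -2 + 2*E²)
t(l) = -6 + 6*l (t(l) = -6 + l*6 = -6 + 6*l)
J(I) = -√179/4 (J(I) = -√(5 + (-6 + 6*(-2 + 2*4²)))/4 = -√(5 + (-6 + 6*(-2 + 2*16)))/4 = -√(5 + (-6 + 6*(-2 + 32)))/4 = -√(5 + (-6 + 6*30))/4 = -√(5 + (-6 + 180))/4 = -√(5 + 174)/4 = -√179/4)
C(-21, 15) + (J(1)*(-1) - 1) = 19 + (-√179/4*(-1) - 1) = 19 + (√179/4 - 1) = 19 + (-1 + √179/4) = 18 + √179/4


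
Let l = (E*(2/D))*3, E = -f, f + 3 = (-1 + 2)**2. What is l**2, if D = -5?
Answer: 144/25 ≈ 5.7600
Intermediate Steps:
f = -2 (f = -3 + (-1 + 2)**2 = -3 + 1**2 = -3 + 1 = -2)
E = 2 (E = -1*(-2) = 2)
l = -12/5 (l = (2*(2/(-5)))*3 = (2*(2*(-1/5)))*3 = (2*(-2/5))*3 = -4/5*3 = -12/5 ≈ -2.4000)
l**2 = (-12/5)**2 = 144/25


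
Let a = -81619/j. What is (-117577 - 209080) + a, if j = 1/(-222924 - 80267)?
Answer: 24745819572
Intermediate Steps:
j = -1/303191 (j = 1/(-303191) = -1/303191 ≈ -3.2982e-6)
a = 24746146229 (a = -81619/(-1/303191) = -81619*(-303191) = 24746146229)
(-117577 - 209080) + a = (-117577 - 209080) + 24746146229 = -326657 + 24746146229 = 24745819572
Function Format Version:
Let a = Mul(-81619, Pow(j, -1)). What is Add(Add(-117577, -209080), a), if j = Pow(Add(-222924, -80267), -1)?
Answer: 24745819572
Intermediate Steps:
j = Rational(-1, 303191) (j = Pow(-303191, -1) = Rational(-1, 303191) ≈ -3.2982e-6)
a = 24746146229 (a = Mul(-81619, Pow(Rational(-1, 303191), -1)) = Mul(-81619, -303191) = 24746146229)
Add(Add(-117577, -209080), a) = Add(Add(-117577, -209080), 24746146229) = Add(-326657, 24746146229) = 24745819572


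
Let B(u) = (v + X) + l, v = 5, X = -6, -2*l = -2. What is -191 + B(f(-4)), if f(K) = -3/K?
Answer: -191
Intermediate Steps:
l = 1 (l = -½*(-2) = 1)
B(u) = 0 (B(u) = (5 - 6) + 1 = -1 + 1 = 0)
-191 + B(f(-4)) = -191 + 0 = -191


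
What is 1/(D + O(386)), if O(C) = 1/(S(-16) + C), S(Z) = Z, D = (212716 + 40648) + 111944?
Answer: 370/135163961 ≈ 2.7374e-6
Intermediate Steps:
D = 365308 (D = 253364 + 111944 = 365308)
O(C) = 1/(-16 + C)
1/(D + O(386)) = 1/(365308 + 1/(-16 + 386)) = 1/(365308 + 1/370) = 1/(135163961/370) = 370/135163961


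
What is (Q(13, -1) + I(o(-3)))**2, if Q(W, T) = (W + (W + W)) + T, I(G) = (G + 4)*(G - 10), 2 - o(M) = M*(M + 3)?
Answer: 100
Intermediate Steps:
o(M) = 2 - M*(3 + M) (o(M) = 2 - M*(M + 3) = 2 - M*(3 + M))
I(G) = (-10 + G)*(4 + G) (I(G) = (4 + G)*(-10 + G) = (-10 + G)*(4 + G))
Q(W, T) = T + 3*W (Q(W, T) = (W + 2*W) + T = 3*W + T = T + 3*W)
(Q(13, -1) + I(o(-3)))**2 = ((-1 + 3*13) + (-40 + (2 - 1*(-3)**2 - 3*(-3))**2 - 6*(2 - 1*(-3)**2 - 3*(-3))))**2 = ((-1 + 39) + (-40 + (2 - 1*9 + 9)**2 - 6*(2 - 1*9 + 9)))**2 = (38 + (-40 + (2 - 9 + 9)**2 - 6*(2 - 9 + 9)))**2 = (38 + (-40 + 2**2 - 6*2))**2 = (38 + (-40 + 4 - 12))**2 = (38 - 48)**2 = (-10)**2 = 100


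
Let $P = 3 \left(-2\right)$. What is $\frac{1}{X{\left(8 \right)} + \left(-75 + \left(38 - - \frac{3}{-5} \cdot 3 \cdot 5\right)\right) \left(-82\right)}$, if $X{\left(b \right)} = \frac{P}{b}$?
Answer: $\frac{4}{15085} \approx 0.00026516$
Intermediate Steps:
$P = -6$
$X{\left(b \right)} = - \frac{6}{b}$
$\frac{1}{X{\left(8 \right)} + \left(-75 + \left(38 - - \frac{3}{-5} \cdot 3 \cdot 5\right)\right) \left(-82\right)} = \frac{1}{- \frac{6}{8} + \left(-75 + \left(38 - - \frac{3}{-5} \cdot 3 \cdot 5\right)\right) \left(-82\right)} = \frac{1}{\left(-6\right) \frac{1}{8} + \left(-75 + \left(38 - \left(-3\right) \left(- \frac{1}{5}\right) 3 \cdot 5\right)\right) \left(-82\right)} = \frac{1}{- \frac{3}{4} + \left(-75 + \left(38 - \frac{3}{5} \cdot 3 \cdot 5\right)\right) \left(-82\right)} = \frac{1}{- \frac{3}{4} + \left(-75 + \left(38 - \frac{9}{5} \cdot 5\right)\right) \left(-82\right)} = \frac{1}{- \frac{3}{4} + \left(-75 + \left(38 - 9\right)\right) \left(-82\right)} = \frac{1}{- \frac{3}{4} + \left(-75 + 29\right) \left(-82\right)} = \frac{1}{- \frac{3}{4} - -3772} = \frac{1}{- \frac{3}{4} + 3772} = \frac{1}{\frac{15085}{4}} = \frac{4}{15085}$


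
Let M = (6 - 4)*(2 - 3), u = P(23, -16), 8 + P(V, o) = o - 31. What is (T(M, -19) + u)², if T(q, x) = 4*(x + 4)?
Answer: 13225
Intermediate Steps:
P(V, o) = -39 + o (P(V, o) = -8 + (o - 31) = -8 + (-31 + o) = -39 + o)
u = -55 (u = -39 - 16 = -55)
M = -2 (M = 2*(-1) = -2)
T(q, x) = 16 + 4*x (T(q, x) = 4*(4 + x) = 16 + 4*x)
(T(M, -19) + u)² = ((16 + 4*(-19)) - 55)² = ((16 - 76) - 55)² = (-60 - 55)² = (-115)² = 13225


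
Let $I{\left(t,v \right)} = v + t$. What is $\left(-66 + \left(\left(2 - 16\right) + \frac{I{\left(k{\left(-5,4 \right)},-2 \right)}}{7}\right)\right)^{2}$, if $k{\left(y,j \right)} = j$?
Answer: $\frac{311364}{49} \approx 6354.4$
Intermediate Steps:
$I{\left(t,v \right)} = t + v$
$\left(-66 + \left(\left(2 - 16\right) + \frac{I{\left(k{\left(-5,4 \right)},-2 \right)}}{7}\right)\right)^{2} = \left(-66 + \left(\left(2 - 16\right) + \frac{4 - 2}{7}\right)\right)^{2} = \left(-66 + \left(-14 + 2 \cdot \frac{1}{7}\right)\right)^{2} = \left(-66 + \left(-14 + \frac{2}{7}\right)\right)^{2} = \left(-66 - \frac{96}{7}\right)^{2} = \left(- \frac{558}{7}\right)^{2} = \frac{311364}{49}$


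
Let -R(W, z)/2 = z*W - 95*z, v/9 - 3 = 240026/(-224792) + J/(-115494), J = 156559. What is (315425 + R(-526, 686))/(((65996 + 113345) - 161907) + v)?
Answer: 2525762329001948/37729872576265 ≈ 66.943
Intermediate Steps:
v = 11228706129/2163510604 (v = 27 + 9*(240026/(-224792) + 156559/(-115494)) = 27 + 9*(240026*(-1/224792) + 156559*(-1/115494)) = 27 + 9*(-120013/112396 - 156559/115494) = 27 + 9*(-15728693393/6490531812) = 27 - 47186080179/2163510604 = 11228706129/2163510604 ≈ 5.1900)
R(W, z) = 190*z - 2*W*z (R(W, z) = -2*(z*W - 95*z) = -2*(W*z - 95*z) = -2*(-95*z + W*z) = 190*z - 2*W*z)
(315425 + R(-526, 686))/(((65996 + 113345) - 161907) + v) = (315425 + 2*686*(95 - 1*(-526)))/(((65996 + 113345) - 161907) + 11228706129/2163510604) = (315425 + 2*686*(95 + 526))/((179341 - 161907) + 11228706129/2163510604) = (315425 + 2*686*621)/(17434 + 11228706129/2163510604) = (315425 + 852012)/(37729872576265/2163510604) = 1167437*(2163510604/37729872576265) = 2525762329001948/37729872576265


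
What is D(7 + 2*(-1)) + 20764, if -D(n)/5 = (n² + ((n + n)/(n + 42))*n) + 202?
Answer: 922313/47 ≈ 19624.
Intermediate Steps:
D(n) = -1010 - 5*n² - 10*n²/(42 + n) (D(n) = -5*((n² + ((n + n)/(n + 42))*n) + 202) = -5*((n² + ((2*n)/(42 + n))*n) + 202) = -5*((n² + (2*n/(42 + n))*n) + 202) = -5*((n² + 2*n²/(42 + n)) + 202) = -5*(202 + n² + 2*n²/(42 + n)) = -1010 - 5*n² - 10*n²/(42 + n))
D(7 + 2*(-1)) + 20764 = 5*(-8484 - (7 + 2*(-1))³ - 202*(7 + 2*(-1)) - 44*(7 + 2*(-1))²)/(42 + (7 + 2*(-1))) + 20764 = 5*(-8484 - (7 - 2)³ - 202*(7 - 2) - 44*(7 - 2)²)/(42 + (7 - 2)) + 20764 = 5*(-8484 - 1*5³ - 202*5 - 44*5²)/(42 + 5) + 20764 = 5*(-8484 - 1*125 - 1010 - 44*25)/47 + 20764 = 5*(1/47)*(-8484 - 125 - 1010 - 1100) + 20764 = 5*(1/47)*(-10719) + 20764 = -53595/47 + 20764 = 922313/47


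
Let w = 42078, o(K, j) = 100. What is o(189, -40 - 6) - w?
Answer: -41978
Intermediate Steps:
o(189, -40 - 6) - w = 100 - 1*42078 = 100 - 42078 = -41978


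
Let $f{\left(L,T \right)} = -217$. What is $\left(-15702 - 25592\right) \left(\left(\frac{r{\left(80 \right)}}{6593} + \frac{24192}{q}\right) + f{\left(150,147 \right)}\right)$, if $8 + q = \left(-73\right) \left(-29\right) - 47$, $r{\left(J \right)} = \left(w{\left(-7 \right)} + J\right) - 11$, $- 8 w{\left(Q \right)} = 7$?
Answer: $\frac{230455693589143}{27189532} \approx 8.4759 \cdot 10^{6}$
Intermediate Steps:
$w{\left(Q \right)} = - \frac{7}{8}$ ($w{\left(Q \right)} = \left(- \frac{1}{8}\right) 7 = - \frac{7}{8}$)
$r{\left(J \right)} = - \frac{95}{8} + J$ ($r{\left(J \right)} = \left(- \frac{7}{8} + J\right) - 11 = - \frac{95}{8} + J$)
$q = 2062$ ($q = -8 - -2070 = -8 + \left(2117 - 47\right) = -8 + 2070 = 2062$)
$\left(-15702 - 25592\right) \left(\left(\frac{r{\left(80 \right)}}{6593} + \frac{24192}{q}\right) + f{\left(150,147 \right)}\right) = \left(-15702 - 25592\right) \left(\left(\frac{- \frac{95}{8} + 80}{6593} + \frac{24192}{2062}\right) - 217\right) = - 41294 \left(\left(\frac{545}{8} \cdot \frac{1}{6593} + 24192 \cdot \frac{1}{2062}\right) - 217\right) = - 41294 \left(\left(\frac{545}{52744} + \frac{12096}{1031}\right) - 217\right) = - 41294 \left(\frac{638553319}{54379064} - 217\right) = \left(-41294\right) \left(- \frac{11161703569}{54379064}\right) = \frac{230455693589143}{27189532}$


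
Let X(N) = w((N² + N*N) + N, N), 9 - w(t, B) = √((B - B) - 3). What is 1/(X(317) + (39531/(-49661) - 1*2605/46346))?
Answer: 43161296492820496438/367560479323277628037 + 5297310571586754436*I*√3/367560479323277628037 ≈ 0.11743 + 0.024962*I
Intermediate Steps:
w(t, B) = 9 - I*√3 (w(t, B) = 9 - √((B - B) - 3) = 9 - √(0 - 3) = 9 - √(-3) = 9 - I*√3)
X(N) = 9 - I*√3
1/(X(317) + (39531/(-49661) - 1*2605/46346)) = 1/((9 - I*√3) + (39531/(-49661) - 1*2605/46346)) = 1/((9 - I*√3) + (39531*(-1/49661) - 2605*1/46346)) = 1/((9 - I*√3) + (-39531/49661 - 2605/46346)) = 1/((9 - I*√3) - 1961470631/2301588706) = 1/(18752827723/2301588706 - I*√3)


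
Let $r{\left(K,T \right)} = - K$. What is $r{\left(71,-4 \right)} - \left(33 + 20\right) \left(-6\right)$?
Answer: $247$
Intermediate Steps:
$r{\left(71,-4 \right)} - \left(33 + 20\right) \left(-6\right) = \left(-1\right) 71 - \left(33 + 20\right) \left(-6\right) = -71 - 53 \left(-6\right) = -71 - -318 = -71 + 318 = 247$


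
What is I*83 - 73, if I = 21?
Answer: 1670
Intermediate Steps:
I*83 - 73 = 21*83 - 73 = 1743 - 73 = 1670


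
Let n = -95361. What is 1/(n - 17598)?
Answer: -1/112959 ≈ -8.8528e-6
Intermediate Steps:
1/(n - 17598) = 1/(-95361 - 17598) = 1/(-112959) = -1/112959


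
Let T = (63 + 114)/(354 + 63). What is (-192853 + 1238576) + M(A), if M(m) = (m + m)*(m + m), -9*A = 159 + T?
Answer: 1638521803123/1565001 ≈ 1.0470e+6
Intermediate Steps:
T = 59/139 (T = 177/417 = 177*(1/417) = 59/139 ≈ 0.42446)
A = -22160/1251 (A = -(159 + 59/139)/9 = -⅑*22160/139 = -22160/1251 ≈ -17.714)
M(m) = 4*m² (M(m) = (2*m)*(2*m) = 4*m²)
(-192853 + 1238576) + M(A) = (-192853 + 1238576) + 4*(-22160/1251)² = 1045723 + 4*(491065600/1565001) = 1045723 + 1964262400/1565001 = 1638521803123/1565001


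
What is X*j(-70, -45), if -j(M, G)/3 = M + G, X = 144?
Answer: 49680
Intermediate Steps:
j(M, G) = -3*G - 3*M (j(M, G) = -3*(M + G) = -3*(G + M) = -3*G - 3*M)
X*j(-70, -45) = 144*(-3*(-45) - 3*(-70)) = 144*(135 + 210) = 144*345 = 49680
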